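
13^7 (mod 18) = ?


13^1 mod 18 = 13
13^2 mod 18 = 7
13^3 mod 18 = 1
13^4 mod 18 = 13
13^5 mod 18 = 7
13^6 mod 18 = 1
13^7 mod 18 = 13


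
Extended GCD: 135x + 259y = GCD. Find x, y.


Tabular extended Euclidean (each row: r = 135*s + 259*t):
r=135, s=1, t=0
r=259, s=0, t=1
q=0: r=135, s=1, t=0   [135*(1) + 259*(0) = 135]
q=1: r=124, s=-1, t=1   [135*(-1) + 259*(1) = 124]
q=1: r=11, s=2, t=-1   [135*(2) + 259*(-1) = 11]
q=11: r=3, s=-23, t=12   [135*(-23) + 259*(12) = 3]
q=3: r=2, s=71, t=-37   [135*(71) + 259*(-37) = 2]
q=1: r=1, s=-94, t=49   [135*(-94) + 259*(49) = 1]
q=2: r=0, s=259, t=-135   [135*(259) + 259*(-135) = 0]
GCD = 1; from the row with r=1: x=-94, y=49
Check: 135*(-94) + 259*(49) = -12690 + 12691 = 1

GCD = 1, x = -94, y = 49


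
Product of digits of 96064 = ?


9 × 6 × 0 × 6 × 4 = 0


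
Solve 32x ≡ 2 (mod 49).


GCD(32, 49) = 1, unique solution
a^(-1) mod 49 = 23
x = 23 * 2 mod 49 = 46

x ≡ 46 (mod 49)


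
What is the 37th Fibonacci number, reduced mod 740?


F(k) mod 740 for k=1..37:
1, 1, 2, 3, 5, 8, 13, 21, 34, 55, 89, 144, 233, 377, 610, 247, 117, 364, 481, 105, 586, 691, 537, 488, 285, 33, 318, 351, 669, 280, 209, 489, 698, 447, 405, 112, 517
F(37) mod 740 = 517


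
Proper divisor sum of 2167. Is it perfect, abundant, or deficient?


Proper divisors: 1, 11, 197
Sum = 1 + 11 + 197 = 209
209 < 2167 → deficient

s(2167) = 209 (deficient)


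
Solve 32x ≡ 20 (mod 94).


GCD(32, 94) = 2 divides 20
Divide: 16x ≡ 10 (mod 47)
x ≡ 30 (mod 47)


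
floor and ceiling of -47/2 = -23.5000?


-47/2 = -23.5000
floor = -24
ceil = -23

floor = -24, ceil = -23


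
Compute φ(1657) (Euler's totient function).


1657 = 1657
Prime factors: 1657
φ(1657) = 1657 × (1-1/1657)
= 1657 × 1656/1657 = 1656

φ(1657) = 1656


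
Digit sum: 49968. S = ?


4 + 9 + 9 + 6 + 8 = 36


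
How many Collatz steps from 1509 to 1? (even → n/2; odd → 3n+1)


1509 → 4528 → 2264 → 1132 → 566 → 283 → 850 → 425 → 1276 → 638 → 319 → 958 → 479 → 1438 → 719 → 2158 → 1079 → 3238 → 1619 → 4858 → 2429 → 7288 → 3644 → 1822 → 911 → 2734 → 1367 → 4102 → 2051 → 6154 → 3077 → 9232 → 4616 → 2308 → 1154 → 577 → 1732 → 866 → 433 → 1300 → 650 → 325 → 976 → 488 → 244 → 122 → 61 → 184 → 92 → 46 → 23 → 70 → 35 → 106 → 53 → 160 → 80 → 40 → 20 → 10 → 5 → 16 → 8 → 4 → 2 → 1
Total steps = 65

65 steps


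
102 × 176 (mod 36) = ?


102 × 176 = 17952
17952 mod 36 = 24


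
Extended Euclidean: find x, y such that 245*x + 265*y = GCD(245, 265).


Tabular extended Euclidean (each row: r = 245*s + 265*t):
r=245, s=1, t=0
r=265, s=0, t=1
q=0: r=245, s=1, t=0   [245*(1) + 265*(0) = 245]
q=1: r=20, s=-1, t=1   [245*(-1) + 265*(1) = 20]
q=12: r=5, s=13, t=-12   [245*(13) + 265*(-12) = 5]
q=4: r=0, s=-53, t=49   [245*(-53) + 265*(49) = 0]
GCD = 5; from the row with r=5: x=13, y=-12
Check: 245*(13) + 265*(-12) = 3185 - 3180 = 5

GCD = 5, x = 13, y = -12


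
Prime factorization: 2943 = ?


2943 / 3 = 981
981 / 3 = 327
327 / 3 = 109
109 / 109 = 1
2943 = 3^3 × 109


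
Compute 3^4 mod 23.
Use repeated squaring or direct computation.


3^1 mod 23 = 3
3^2 mod 23 = 9
3^3 mod 23 = 4
3^4 mod 23 = 12


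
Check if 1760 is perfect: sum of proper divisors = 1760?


Proper divisors of 1760: 1, 2, 4, 5, 8, 10, 11, 16, 20, 22, 32, 40, 44, 55, 80, 88, 110, 160, 176, 220, 352, 440, 880
Sum = 1 + 2 + 4 + 5 + 8 + 10 + 11 + 16 + 20 + 22 + 32 + 40 + 44 + 55 + 80 + 88 + 110 + 160 + 176 + 220 + 352 + 440 + 880 = 2776

No, 1760 is not perfect (2776 ≠ 1760)


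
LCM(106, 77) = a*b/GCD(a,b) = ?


GCD(106, 77) = 1
LCM = 106*77/1 = 8162/1 = 8162

LCM = 8162


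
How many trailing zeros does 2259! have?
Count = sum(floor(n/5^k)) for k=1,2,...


floor(2259/5) = 451
floor(2259/25) = 90
floor(2259/125) = 18
floor(2259/625) = 3
Total = 562

562 trailing zeros


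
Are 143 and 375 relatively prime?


Euclidean algorithm:
375 = 2 * 143 + 89
143 = 1 * 89 + 54
89 = 1 * 54 + 35
54 = 1 * 35 + 19
35 = 1 * 19 + 16
19 = 1 * 16 + 3
16 = 5 * 3 + 1
3 = 3 * 1 + 0
GCD(143, 375) = 1

Yes, coprime (GCD = 1)


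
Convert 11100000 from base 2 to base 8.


11100000 (base 2) = 224 (decimal)
224 (decimal) = 340 (base 8)


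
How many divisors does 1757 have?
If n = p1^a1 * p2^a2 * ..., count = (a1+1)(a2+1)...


1757 = 7^1 × 251^1
d(1757) = (1+1) × (1+1) = 4

4 divisors


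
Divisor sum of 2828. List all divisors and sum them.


Divisors of 2828: 1, 2, 4, 7, 14, 28, 101, 202, 404, 707, 1414, 2828
Sum = 1 + 2 + 4 + 7 + 14 + 28 + 101 + 202 + 404 + 707 + 1414 + 2828 = 5712

σ(2828) = 5712


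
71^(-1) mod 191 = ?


Use the extended Euclidean algorithm on (191, 71); each row r = 191*s + 71*t:
r=191, s=1, t=0
r=71, s=0, t=1
q=2: r=49, s=1, t=-2   [191*(1) + 71*(-2) = 49]
q=1: r=22, s=-1, t=3   [191*(-1) + 71*(3) = 22]
q=2: r=5, s=3, t=-8   [191*(3) + 71*(-8) = 5]
q=4: r=2, s=-13, t=35   [191*(-13) + 71*(35) = 2]
q=2: r=1, s=29, t=-78   [191*(29) + 71*(-78) = 1]
q=2: r=0, s=-71, t=191   [191*(-71) + 71*(191) = 0]
GCD = 1 with t = -78, so 71*(-78) ≡ 1 (mod 191)
Inverse = -78 mod 191 = 113
Check: 71 * 113 = 8023 ≡ 1 (mod 191)

71^(-1) ≡ 113 (mod 191)


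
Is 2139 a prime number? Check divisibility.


2139 / 3 = 713 (exact division)
2139 is NOT prime.

No, 2139 is not prime


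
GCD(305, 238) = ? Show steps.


305 = 1 * 238 + 67
238 = 3 * 67 + 37
67 = 1 * 37 + 30
37 = 1 * 30 + 7
30 = 4 * 7 + 2
7 = 3 * 2 + 1
2 = 2 * 1 + 0
GCD = 1


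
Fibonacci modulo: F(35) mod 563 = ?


F(k) mod 563 for k=1..35:
1, 1, 2, 3, 5, 8, 13, 21, 34, 55, 89, 144, 233, 377, 47, 424, 471, 332, 240, 9, 249, 258, 507, 202, 146, 348, 494, 279, 210, 489, 136, 62, 198, 260, 458
F(35) mod 563 = 458


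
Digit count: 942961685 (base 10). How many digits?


942961685 has 9 digits in base 10
floor(log10(942961685)) + 1 = floor(8.9745) + 1 = 9

9 digits (base 10)


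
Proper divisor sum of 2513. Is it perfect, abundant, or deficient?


Proper divisors: 1, 7, 359
Sum = 1 + 7 + 359 = 367
367 < 2513 → deficient

s(2513) = 367 (deficient)


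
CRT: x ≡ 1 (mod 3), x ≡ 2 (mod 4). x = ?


M = 3*4 = 12
M1 = M/3 = 4, M2 = M/4 = 3
M1^(-1) mod 3 = 1, M2^(-1) mod 4 = 3
x = 1*4*1 + 2*3*3 = 22
22 mod 12 = 10
Check: 10 mod 3 = 1 ✓, 10 mod 4 = 2 ✓

x ≡ 10 (mod 12)


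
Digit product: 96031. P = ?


9 × 6 × 0 × 3 × 1 = 0


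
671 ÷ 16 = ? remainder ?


671 = 16 * 41 + 15
Check: 656 + 15 = 671

q = 41, r = 15


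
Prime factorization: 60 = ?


60 / 2 = 30
30 / 2 = 15
15 / 3 = 5
5 / 5 = 1
60 = 2^2 × 3 × 5


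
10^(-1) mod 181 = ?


Use the extended Euclidean algorithm on (181, 10); each row r = 181*s + 10*t:
r=181, s=1, t=0
r=10, s=0, t=1
q=18: r=1, s=1, t=-18   [181*(1) + 10*(-18) = 1]
q=10: r=0, s=-10, t=181   [181*(-10) + 10*(181) = 0]
GCD = 1 with t = -18, so 10*(-18) ≡ 1 (mod 181)
Inverse = -18 mod 181 = 163
Check: 10 * 163 = 1630 ≡ 1 (mod 181)

10^(-1) ≡ 163 (mod 181)


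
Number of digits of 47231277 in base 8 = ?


47231277 in base 8 = 264130455
Number of digits = 9

9 digits (base 8)


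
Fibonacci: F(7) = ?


Sequence: 1, 1, 2, 3, 5, 8, 13
F(7) = 13


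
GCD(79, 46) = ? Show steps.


79 = 1 * 46 + 33
46 = 1 * 33 + 13
33 = 2 * 13 + 7
13 = 1 * 7 + 6
7 = 1 * 6 + 1
6 = 6 * 1 + 0
GCD = 1


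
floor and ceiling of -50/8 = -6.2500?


-50/8 = -6.2500
floor = -7
ceil = -6

floor = -7, ceil = -6


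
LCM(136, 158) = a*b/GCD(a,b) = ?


GCD(136, 158) = 2
LCM = 136*158/2 = 21488/2 = 10744

LCM = 10744


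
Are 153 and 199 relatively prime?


Euclidean algorithm:
199 = 1 * 153 + 46
153 = 3 * 46 + 15
46 = 3 * 15 + 1
15 = 15 * 1 + 0
GCD(153, 199) = 1

Yes, coprime (GCD = 1)


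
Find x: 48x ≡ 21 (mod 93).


GCD(48, 93) = 3 divides 21
Divide: 16x ≡ 7 (mod 31)
x ≡ 14 (mod 31)


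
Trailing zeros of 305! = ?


floor(305/5) = 61
floor(305/25) = 12
floor(305/125) = 2
Total = 75

75 trailing zeros


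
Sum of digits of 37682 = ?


3 + 7 + 6 + 8 + 2 = 26


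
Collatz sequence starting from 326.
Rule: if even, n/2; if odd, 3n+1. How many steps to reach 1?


326 → 163 → 490 → 245 → 736 → 368 → 184 → 92 → 46 → 23 → 70 → 35 → 106 → 53 → 160 → 80 → 40 → 20 → 10 → 5 → 16 → 8 → 4 → 2 → 1
Total steps = 24

24 steps


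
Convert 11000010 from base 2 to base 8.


11000010 (base 2) = 194 (decimal)
194 (decimal) = 302 (base 8)


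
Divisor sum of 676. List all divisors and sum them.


Divisors of 676: 1, 2, 4, 13, 26, 52, 169, 338, 676
Sum = 1 + 2 + 4 + 13 + 26 + 52 + 169 + 338 + 676 = 1281

σ(676) = 1281


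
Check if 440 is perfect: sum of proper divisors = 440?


Proper divisors of 440: 1, 2, 4, 5, 8, 10, 11, 20, 22, 40, 44, 55, 88, 110, 220
Sum = 1 + 2 + 4 + 5 + 8 + 10 + 11 + 20 + 22 + 40 + 44 + 55 + 88 + 110 + 220 = 640

No, 440 is not perfect (640 ≠ 440)


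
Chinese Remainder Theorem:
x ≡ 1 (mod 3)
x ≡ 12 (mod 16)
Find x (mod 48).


M = 3*16 = 48
M1 = M/3 = 16, M2 = M/16 = 3
M1^(-1) mod 3 = 1, M2^(-1) mod 16 = 11
x = 1*16*1 + 12*3*11 = 412
412 mod 48 = 28
Check: 28 mod 3 = 1 ✓, 28 mod 16 = 12 ✓

x ≡ 28 (mod 48)


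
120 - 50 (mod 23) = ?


120 - 50 = 70
70 mod 23 = 1


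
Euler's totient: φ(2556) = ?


2556 = 2^2 × 3^2 × 71
Prime factors: 2, 3, 71
φ(2556) = 2556 × (1-1/2) × (1-1/3) × (1-1/71)
= 2556 × 1/2 × 2/3 × 70/71 = 840

φ(2556) = 840


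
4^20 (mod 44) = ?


4^1 mod 44 = 4
4^2 mod 44 = 16
4^3 mod 44 = 20
4^4 mod 44 = 36
4^5 mod 44 = 12
4^6 mod 44 = 4
4^7 mod 44 = 16
4^8 mod 44 = 20
4^9 mod 44 = 36
4^10 mod 44 = 12
4^11 mod 44 = 4
4^12 mod 44 = 16
4^13 mod 44 = 20
4^14 mod 44 = 36
4^15 mod 44 = 12
4^16 mod 44 = 4
4^17 mod 44 = 16
4^18 mod 44 = 20
4^19 mod 44 = 36
4^20 mod 44 = 12


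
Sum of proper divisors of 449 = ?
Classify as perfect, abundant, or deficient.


Proper divisors: 1
Sum = 1 = 1
1 < 449 → deficient

s(449) = 1 (deficient)


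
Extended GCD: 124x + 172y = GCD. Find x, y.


Tabular extended Euclidean (each row: r = 124*s + 172*t):
r=124, s=1, t=0
r=172, s=0, t=1
q=0: r=124, s=1, t=0   [124*(1) + 172*(0) = 124]
q=1: r=48, s=-1, t=1   [124*(-1) + 172*(1) = 48]
q=2: r=28, s=3, t=-2   [124*(3) + 172*(-2) = 28]
q=1: r=20, s=-4, t=3   [124*(-4) + 172*(3) = 20]
q=1: r=8, s=7, t=-5   [124*(7) + 172*(-5) = 8]
q=2: r=4, s=-18, t=13   [124*(-18) + 172*(13) = 4]
q=2: r=0, s=43, t=-31   [124*(43) + 172*(-31) = 0]
GCD = 4; from the row with r=4: x=-18, y=13
Check: 124*(-18) + 172*(13) = -2232 + 2236 = 4

GCD = 4, x = -18, y = 13


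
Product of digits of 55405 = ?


5 × 5 × 4 × 0 × 5 = 0


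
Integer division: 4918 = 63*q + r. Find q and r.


4918 = 63 * 78 + 4
Check: 4914 + 4 = 4918

q = 78, r = 4


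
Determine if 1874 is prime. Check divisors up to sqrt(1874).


1874 / 2 = 937 (exact division)
1874 is NOT prime.

No, 1874 is not prime


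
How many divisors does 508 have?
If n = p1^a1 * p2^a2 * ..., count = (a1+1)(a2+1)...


508 = 2^2 × 127^1
d(508) = (2+1) × (1+1) = 6

6 divisors


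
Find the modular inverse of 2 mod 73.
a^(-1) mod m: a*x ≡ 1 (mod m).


Use the extended Euclidean algorithm on (73, 2); each row r = 73*s + 2*t:
r=73, s=1, t=0
r=2, s=0, t=1
q=36: r=1, s=1, t=-36   [73*(1) + 2*(-36) = 1]
q=2: r=0, s=-2, t=73   [73*(-2) + 2*(73) = 0]
GCD = 1 with t = -36, so 2*(-36) ≡ 1 (mod 73)
Inverse = -36 mod 73 = 37
Check: 2 * 37 = 74 ≡ 1 (mod 73)

2^(-1) ≡ 37 (mod 73)


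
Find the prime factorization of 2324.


2324 / 2 = 1162
1162 / 2 = 581
581 / 7 = 83
83 / 83 = 1
2324 = 2^2 × 7 × 83


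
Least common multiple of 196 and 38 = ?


GCD(196, 38) = 2
LCM = 196*38/2 = 7448/2 = 3724

LCM = 3724


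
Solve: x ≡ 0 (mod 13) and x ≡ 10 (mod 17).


M = 13*17 = 221
M1 = M/13 = 17, M2 = M/17 = 13
M1^(-1) mod 13 = 10, M2^(-1) mod 17 = 4
x = 0*17*10 + 10*13*4 = 520
520 mod 221 = 78
Check: 78 mod 13 = 0 ✓, 78 mod 17 = 10 ✓

x ≡ 78 (mod 221)


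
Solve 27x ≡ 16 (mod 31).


GCD(27, 31) = 1, unique solution
a^(-1) mod 31 = 23
x = 23 * 16 mod 31 = 27

x ≡ 27 (mod 31)


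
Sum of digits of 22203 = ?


2 + 2 + 2 + 0 + 3 = 9


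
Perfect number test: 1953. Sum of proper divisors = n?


Proper divisors of 1953: 1, 3, 7, 9, 21, 31, 63, 93, 217, 279, 651
Sum = 1 + 3 + 7 + 9 + 21 + 31 + 63 + 93 + 217 + 279 + 651 = 1375

No, 1953 is not perfect (1375 ≠ 1953)


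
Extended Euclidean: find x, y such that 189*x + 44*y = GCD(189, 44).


Tabular extended Euclidean (each row: r = 189*s + 44*t):
r=189, s=1, t=0
r=44, s=0, t=1
q=4: r=13, s=1, t=-4   [189*(1) + 44*(-4) = 13]
q=3: r=5, s=-3, t=13   [189*(-3) + 44*(13) = 5]
q=2: r=3, s=7, t=-30   [189*(7) + 44*(-30) = 3]
q=1: r=2, s=-10, t=43   [189*(-10) + 44*(43) = 2]
q=1: r=1, s=17, t=-73   [189*(17) + 44*(-73) = 1]
q=2: r=0, s=-44, t=189   [189*(-44) + 44*(189) = 0]
GCD = 1; from the row with r=1: x=17, y=-73
Check: 189*(17) + 44*(-73) = 3213 - 3212 = 1

GCD = 1, x = 17, y = -73


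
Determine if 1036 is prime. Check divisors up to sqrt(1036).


1036 / 2 = 518 (exact division)
1036 is NOT prime.

No, 1036 is not prime


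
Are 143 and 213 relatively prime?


Euclidean algorithm:
213 = 1 * 143 + 70
143 = 2 * 70 + 3
70 = 23 * 3 + 1
3 = 3 * 1 + 0
GCD(143, 213) = 1

Yes, coprime (GCD = 1)


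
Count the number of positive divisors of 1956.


1956 = 2^2 × 3^1 × 163^1
d(1956) = (2+1) × (1+1) × (1+1) = 12

12 divisors


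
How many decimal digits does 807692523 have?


807692523 has 9 digits in base 10
floor(log10(807692523)) + 1 = floor(8.9072) + 1 = 9

9 digits (base 10)


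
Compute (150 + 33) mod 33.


150 + 33 = 183
183 mod 33 = 18


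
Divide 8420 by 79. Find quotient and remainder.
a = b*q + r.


8420 = 79 * 106 + 46
Check: 8374 + 46 = 8420

q = 106, r = 46


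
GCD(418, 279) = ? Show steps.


418 = 1 * 279 + 139
279 = 2 * 139 + 1
139 = 139 * 1 + 0
GCD = 1


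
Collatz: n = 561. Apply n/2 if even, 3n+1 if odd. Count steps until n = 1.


561 → 1684 → 842 → 421 → 1264 → 632 → 316 → 158 → 79 → 238 → 119 → 358 → 179 → 538 → 269 → 808 → 404 → 202 → 101 → 304 → 152 → 76 → 38 → 19 → 58 → 29 → 88 → 44 → 22 → 11 → 34 → 17 → 52 → 26 → 13 → 40 → 20 → 10 → 5 → 16 → 8 → 4 → 2 → 1
Total steps = 43

43 steps


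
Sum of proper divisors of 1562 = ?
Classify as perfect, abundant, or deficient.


Proper divisors: 1, 2, 11, 22, 71, 142, 781
Sum = 1 + 2 + 11 + 22 + 71 + 142 + 781 = 1030
1030 < 1562 → deficient

s(1562) = 1030 (deficient)


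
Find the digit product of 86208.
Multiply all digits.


8 × 6 × 2 × 0 × 8 = 0


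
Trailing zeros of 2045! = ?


floor(2045/5) = 409
floor(2045/25) = 81
floor(2045/125) = 16
floor(2045/625) = 3
Total = 509

509 trailing zeros


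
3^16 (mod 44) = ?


3^1 mod 44 = 3
3^2 mod 44 = 9
3^3 mod 44 = 27
3^4 mod 44 = 37
3^5 mod 44 = 23
3^6 mod 44 = 25
3^7 mod 44 = 31
3^8 mod 44 = 5
3^9 mod 44 = 15
3^10 mod 44 = 1
3^11 mod 44 = 3
3^12 mod 44 = 9
3^13 mod 44 = 27
3^14 mod 44 = 37
3^15 mod 44 = 23
3^16 mod 44 = 25


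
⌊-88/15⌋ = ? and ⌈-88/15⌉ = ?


-88/15 = -5.8667
floor = -6
ceil = -5

floor = -6, ceil = -5


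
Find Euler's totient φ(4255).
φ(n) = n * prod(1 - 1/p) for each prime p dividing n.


4255 = 5 × 23 × 37
Prime factors: 5, 23, 37
φ(4255) = 4255 × (1-1/5) × (1-1/23) × (1-1/37)
= 4255 × 4/5 × 22/23 × 36/37 = 3168

φ(4255) = 3168


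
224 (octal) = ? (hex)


224 (base 8) = 148 (decimal)
148 (decimal) = 94 (base 16)


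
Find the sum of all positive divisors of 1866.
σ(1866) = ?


Divisors of 1866: 1, 2, 3, 6, 311, 622, 933, 1866
Sum = 1 + 2 + 3 + 6 + 311 + 622 + 933 + 1866 = 3744

σ(1866) = 3744


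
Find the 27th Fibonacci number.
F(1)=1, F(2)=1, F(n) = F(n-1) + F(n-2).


Sequence: 1, 1, 2, 3, 5, 8, 13, 21, 34, 55, 89, 144, 233, 377, 610, 987, 1597, 2584, 4181, 6765, 10946, 17711, 28657, 46368, 75025, 121393, 196418
F(27) = 196418


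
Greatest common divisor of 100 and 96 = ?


100 = 1 * 96 + 4
96 = 24 * 4 + 0
GCD = 4


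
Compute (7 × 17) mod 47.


7 × 17 = 119
119 mod 47 = 25


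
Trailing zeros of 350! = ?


floor(350/5) = 70
floor(350/25) = 14
floor(350/125) = 2
Total = 86

86 trailing zeros


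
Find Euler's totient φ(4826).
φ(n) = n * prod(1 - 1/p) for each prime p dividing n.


4826 = 2 × 19 × 127
Prime factors: 2, 19, 127
φ(4826) = 4826 × (1-1/2) × (1-1/19) × (1-1/127)
= 4826 × 1/2 × 18/19 × 126/127 = 2268

φ(4826) = 2268


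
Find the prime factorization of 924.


924 / 2 = 462
462 / 2 = 231
231 / 3 = 77
77 / 7 = 11
11 / 11 = 1
924 = 2^2 × 3 × 7 × 11


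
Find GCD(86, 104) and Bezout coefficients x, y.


Tabular extended Euclidean (each row: r = 86*s + 104*t):
r=86, s=1, t=0
r=104, s=0, t=1
q=0: r=86, s=1, t=0   [86*(1) + 104*(0) = 86]
q=1: r=18, s=-1, t=1   [86*(-1) + 104*(1) = 18]
q=4: r=14, s=5, t=-4   [86*(5) + 104*(-4) = 14]
q=1: r=4, s=-6, t=5   [86*(-6) + 104*(5) = 4]
q=3: r=2, s=23, t=-19   [86*(23) + 104*(-19) = 2]
q=2: r=0, s=-52, t=43   [86*(-52) + 104*(43) = 0]
GCD = 2; from the row with r=2: x=23, y=-19
Check: 86*(23) + 104*(-19) = 1978 - 1976 = 2

GCD = 2, x = 23, y = -19


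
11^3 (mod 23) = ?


11^1 mod 23 = 11
11^2 mod 23 = 6
11^3 mod 23 = 20


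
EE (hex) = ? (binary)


EE (base 16) = 238 (decimal)
238 (decimal) = 11101110 (base 2)


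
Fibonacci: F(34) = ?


Sequence: 1, 1, 2, 3, 5, 8, 13, 21, 34, 55, 89, 144, 233, 377, 610, 987, 1597, 2584, 4181, 6765, 10946, 17711, 28657, 46368, 75025, 121393, 196418, 317811, 514229, 832040, 1346269, 2178309, 3524578, 5702887
F(34) = 5702887


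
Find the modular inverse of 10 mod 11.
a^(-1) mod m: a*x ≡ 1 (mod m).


Use the extended Euclidean algorithm on (11, 10); each row r = 11*s + 10*t:
r=11, s=1, t=0
r=10, s=0, t=1
q=1: r=1, s=1, t=-1   [11*(1) + 10*(-1) = 1]
q=10: r=0, s=-10, t=11   [11*(-10) + 10*(11) = 0]
GCD = 1 with t = -1, so 10*(-1) ≡ 1 (mod 11)
Inverse = -1 mod 11 = 10
Check: 10 * 10 = 100 ≡ 1 (mod 11)

10^(-1) ≡ 10 (mod 11)


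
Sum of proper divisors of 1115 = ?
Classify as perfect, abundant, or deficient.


Proper divisors: 1, 5, 223
Sum = 1 + 5 + 223 = 229
229 < 1115 → deficient

s(1115) = 229 (deficient)


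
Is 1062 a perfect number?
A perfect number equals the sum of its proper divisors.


Proper divisors of 1062: 1, 2, 3, 6, 9, 18, 59, 118, 177, 354, 531
Sum = 1 + 2 + 3 + 6 + 9 + 18 + 59 + 118 + 177 + 354 + 531 = 1278

No, 1062 is not perfect (1278 ≠ 1062)


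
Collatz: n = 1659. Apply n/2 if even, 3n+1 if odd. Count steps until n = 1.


1659 → 4978 → 2489 → 7468 → 3734 → 1867 → 5602 → 2801 → 8404 → 4202 → 2101 → 6304 → 3152 → 1576 → 788 → 394 → 197 → 592 → 296 → 148 → 74 → 37 → 112 → 56 → 28 → 14 → 7 → 22 → 11 → 34 → 17 → 52 → 26 → 13 → 40 → 20 → 10 → 5 → 16 → 8 → 4 → 2 → 1
Total steps = 42

42 steps


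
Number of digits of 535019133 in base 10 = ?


535019133 has 9 digits in base 10
floor(log10(535019133)) + 1 = floor(8.7284) + 1 = 9

9 digits (base 10)


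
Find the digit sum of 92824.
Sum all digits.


9 + 2 + 8 + 2 + 4 = 25


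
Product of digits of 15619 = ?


1 × 5 × 6 × 1 × 9 = 270


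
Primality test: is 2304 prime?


2304 / 2 = 1152 (exact division)
2304 is NOT prime.

No, 2304 is not prime


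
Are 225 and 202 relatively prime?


Euclidean algorithm:
225 = 1 * 202 + 23
202 = 8 * 23 + 18
23 = 1 * 18 + 5
18 = 3 * 5 + 3
5 = 1 * 3 + 2
3 = 1 * 2 + 1
2 = 2 * 1 + 0
GCD(225, 202) = 1

Yes, coprime (GCD = 1)


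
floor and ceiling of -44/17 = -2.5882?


-44/17 = -2.5882
floor = -3
ceil = -2

floor = -3, ceil = -2


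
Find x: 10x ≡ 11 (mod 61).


GCD(10, 61) = 1, unique solution
a^(-1) mod 61 = 55
x = 55 * 11 mod 61 = 56

x ≡ 56 (mod 61)


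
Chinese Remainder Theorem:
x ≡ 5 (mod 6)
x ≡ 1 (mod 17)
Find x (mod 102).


M = 6*17 = 102
M1 = M/6 = 17, M2 = M/17 = 6
M1^(-1) mod 6 = 5, M2^(-1) mod 17 = 3
x = 5*17*5 + 1*6*3 = 443
443 mod 102 = 35
Check: 35 mod 6 = 5 ✓, 35 mod 17 = 1 ✓

x ≡ 35 (mod 102)


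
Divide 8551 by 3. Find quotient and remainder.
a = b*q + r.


8551 = 3 * 2850 + 1
Check: 8550 + 1 = 8551

q = 2850, r = 1


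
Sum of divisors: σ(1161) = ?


Divisors of 1161: 1, 3, 9, 27, 43, 129, 387, 1161
Sum = 1 + 3 + 9 + 27 + 43 + 129 + 387 + 1161 = 1760

σ(1161) = 1760


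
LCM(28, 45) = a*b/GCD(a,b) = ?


GCD(28, 45) = 1
LCM = 28*45/1 = 1260/1 = 1260

LCM = 1260


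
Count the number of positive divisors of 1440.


1440 = 2^5 × 3^2 × 5^1
d(1440) = (5+1) × (2+1) × (1+1) = 36

36 divisors


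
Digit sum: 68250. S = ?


6 + 8 + 2 + 5 + 0 = 21


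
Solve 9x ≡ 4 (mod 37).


GCD(9, 37) = 1, unique solution
a^(-1) mod 37 = 33
x = 33 * 4 mod 37 = 21

x ≡ 21 (mod 37)


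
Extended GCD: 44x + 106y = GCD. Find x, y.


Tabular extended Euclidean (each row: r = 44*s + 106*t):
r=44, s=1, t=0
r=106, s=0, t=1
q=0: r=44, s=1, t=0   [44*(1) + 106*(0) = 44]
q=2: r=18, s=-2, t=1   [44*(-2) + 106*(1) = 18]
q=2: r=8, s=5, t=-2   [44*(5) + 106*(-2) = 8]
q=2: r=2, s=-12, t=5   [44*(-12) + 106*(5) = 2]
q=4: r=0, s=53, t=-22   [44*(53) + 106*(-22) = 0]
GCD = 2; from the row with r=2: x=-12, y=5
Check: 44*(-12) + 106*(5) = -528 + 530 = 2

GCD = 2, x = -12, y = 5


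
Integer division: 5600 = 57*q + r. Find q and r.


5600 = 57 * 98 + 14
Check: 5586 + 14 = 5600

q = 98, r = 14


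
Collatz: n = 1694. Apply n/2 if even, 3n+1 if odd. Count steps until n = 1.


1694 → 847 → 2542 → 1271 → 3814 → 1907 → 5722 → 2861 → 8584 → 4292 → 2146 → 1073 → 3220 → 1610 → 805 → 2416 → 1208 → 604 → 302 → 151 → 454 → 227 → 682 → 341 → 1024 → 512 → 256 → 128 → 64 → 32 → 16 → 8 → 4 → 2 → 1
Total steps = 34

34 steps


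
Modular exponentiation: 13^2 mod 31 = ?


13^1 mod 31 = 13
13^2 mod 31 = 14


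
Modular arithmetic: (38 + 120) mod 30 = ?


38 + 120 = 158
158 mod 30 = 8


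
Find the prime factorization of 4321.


4321 / 29 = 149
149 / 149 = 1
4321 = 29 × 149


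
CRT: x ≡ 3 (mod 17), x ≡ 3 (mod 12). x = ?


M = 17*12 = 204
M1 = M/17 = 12, M2 = M/12 = 17
M1^(-1) mod 17 = 10, M2^(-1) mod 12 = 5
x = 3*12*10 + 3*17*5 = 615
615 mod 204 = 3
Check: 3 mod 17 = 3 ✓, 3 mod 12 = 3 ✓

x ≡ 3 (mod 204)


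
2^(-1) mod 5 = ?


Use the extended Euclidean algorithm on (5, 2); each row r = 5*s + 2*t:
r=5, s=1, t=0
r=2, s=0, t=1
q=2: r=1, s=1, t=-2   [5*(1) + 2*(-2) = 1]
q=2: r=0, s=-2, t=5   [5*(-2) + 2*(5) = 0]
GCD = 1 with t = -2, so 2*(-2) ≡ 1 (mod 5)
Inverse = -2 mod 5 = 3
Check: 2 * 3 = 6 ≡ 1 (mod 5)

2^(-1) ≡ 3 (mod 5)


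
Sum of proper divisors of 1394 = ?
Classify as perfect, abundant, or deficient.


Proper divisors: 1, 2, 17, 34, 41, 82, 697
Sum = 1 + 2 + 17 + 34 + 41 + 82 + 697 = 874
874 < 1394 → deficient

s(1394) = 874 (deficient)


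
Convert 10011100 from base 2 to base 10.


10011100 (base 2) = 156 (decimal)
156 (decimal) = 156 (base 10)


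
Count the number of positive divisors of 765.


765 = 3^2 × 5^1 × 17^1
d(765) = (2+1) × (1+1) × (1+1) = 12

12 divisors


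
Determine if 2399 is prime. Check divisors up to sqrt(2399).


Check divisors up to sqrt(2399) = 48.9796
No divisors found.
2399 is prime.

Yes, 2399 is prime


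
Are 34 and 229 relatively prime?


Euclidean algorithm:
229 = 6 * 34 + 25
34 = 1 * 25 + 9
25 = 2 * 9 + 7
9 = 1 * 7 + 2
7 = 3 * 2 + 1
2 = 2 * 1 + 0
GCD(34, 229) = 1

Yes, coprime (GCD = 1)


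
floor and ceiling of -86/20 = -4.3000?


-86/20 = -4.3000
floor = -5
ceil = -4

floor = -5, ceil = -4


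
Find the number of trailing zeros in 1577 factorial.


floor(1577/5) = 315
floor(1577/25) = 63
floor(1577/125) = 12
floor(1577/625) = 2
Total = 392

392 trailing zeros


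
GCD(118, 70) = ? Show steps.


118 = 1 * 70 + 48
70 = 1 * 48 + 22
48 = 2 * 22 + 4
22 = 5 * 4 + 2
4 = 2 * 2 + 0
GCD = 2


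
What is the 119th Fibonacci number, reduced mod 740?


F(k) mod 740 for k=1..119:
1, 1, 2, 3, 5, 8, 13, 21, 34, 55, 89, 144, 233, 377, 610, 247, 117, 364, 481, 105, 586, 691, 537, 488, 285, 33, 318, 351, 669, 280, 209, 489, 698, 447, 405, 112, 517, 629, 406, 295, 701, 256, 217, 473, 690, 423, 373, 56, 429, 485, 174, 659, 93, 12, 105, 117, 222, 339, 561, 160, 721, 141, 122, 263, 385, 648, 293, 201, 494, 695, 449, 404, 113, 517, 630, 407, 297, 704, 261, 225, 486, 711, 457, 428, 145, 573, 718, 551, 529, 340, 129, 469, 598, 327, 185, 512, 697, 469, 426, 155, 581, 736, 577, 573, 410, 243, 653, 156, 69, 225, 294, 519, 73, 592, 665, 517, 442, 219, 661
F(119) mod 740 = 661


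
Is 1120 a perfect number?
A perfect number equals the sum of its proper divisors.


Proper divisors of 1120: 1, 2, 4, 5, 7, 8, 10, 14, 16, 20, 28, 32, 35, 40, 56, 70, 80, 112, 140, 160, 224, 280, 560
Sum = 1 + 2 + 4 + 5 + 7 + 8 + 10 + 14 + 16 + 20 + 28 + 32 + 35 + 40 + 56 + 70 + 80 + 112 + 140 + 160 + 224 + 280 + 560 = 1904

No, 1120 is not perfect (1904 ≠ 1120)


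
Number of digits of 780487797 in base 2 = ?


780487797 in base 2 = 101110100001010100110001110101
Number of digits = 30

30 digits (base 2)


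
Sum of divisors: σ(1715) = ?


Divisors of 1715: 1, 5, 7, 35, 49, 245, 343, 1715
Sum = 1 + 5 + 7 + 35 + 49 + 245 + 343 + 1715 = 2400

σ(1715) = 2400


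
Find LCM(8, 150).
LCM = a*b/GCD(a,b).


GCD(8, 150) = 2
LCM = 8*150/2 = 1200/2 = 600

LCM = 600


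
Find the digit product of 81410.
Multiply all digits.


8 × 1 × 4 × 1 × 0 = 0


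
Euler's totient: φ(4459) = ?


4459 = 7^3 × 13
Prime factors: 7, 13
φ(4459) = 4459 × (1-1/7) × (1-1/13)
= 4459 × 6/7 × 12/13 = 3528

φ(4459) = 3528


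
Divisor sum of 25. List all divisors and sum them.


Divisors of 25: 1, 5, 25
Sum = 1 + 5 + 25 = 31

σ(25) = 31


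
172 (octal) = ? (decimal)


172 (base 8) = 122 (decimal)
122 (decimal) = 122 (base 10)


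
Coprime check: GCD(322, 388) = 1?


Euclidean algorithm:
388 = 1 * 322 + 66
322 = 4 * 66 + 58
66 = 1 * 58 + 8
58 = 7 * 8 + 2
8 = 4 * 2 + 0
GCD(322, 388) = 2

No, not coprime (GCD = 2)


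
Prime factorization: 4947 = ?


4947 / 3 = 1649
1649 / 17 = 97
97 / 97 = 1
4947 = 3 × 17 × 97


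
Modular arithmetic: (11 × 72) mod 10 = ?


11 × 72 = 792
792 mod 10 = 2


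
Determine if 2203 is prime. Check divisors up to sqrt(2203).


Check divisors up to sqrt(2203) = 46.9361
No divisors found.
2203 is prime.

Yes, 2203 is prime


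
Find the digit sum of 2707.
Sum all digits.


2 + 7 + 0 + 7 = 16


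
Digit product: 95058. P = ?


9 × 5 × 0 × 5 × 8 = 0


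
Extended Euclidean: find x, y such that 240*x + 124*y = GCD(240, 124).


Tabular extended Euclidean (each row: r = 240*s + 124*t):
r=240, s=1, t=0
r=124, s=0, t=1
q=1: r=116, s=1, t=-1   [240*(1) + 124*(-1) = 116]
q=1: r=8, s=-1, t=2   [240*(-1) + 124*(2) = 8]
q=14: r=4, s=15, t=-29   [240*(15) + 124*(-29) = 4]
q=2: r=0, s=-31, t=60   [240*(-31) + 124*(60) = 0]
GCD = 4; from the row with r=4: x=15, y=-29
Check: 240*(15) + 124*(-29) = 3600 - 3596 = 4

GCD = 4, x = 15, y = -29


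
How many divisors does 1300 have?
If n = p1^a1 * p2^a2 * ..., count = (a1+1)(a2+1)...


1300 = 2^2 × 5^2 × 13^1
d(1300) = (2+1) × (2+1) × (1+1) = 18

18 divisors


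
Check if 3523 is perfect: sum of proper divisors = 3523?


Proper divisors of 3523: 1, 13, 271
Sum = 1 + 13 + 271 = 285

No, 3523 is not perfect (285 ≠ 3523)


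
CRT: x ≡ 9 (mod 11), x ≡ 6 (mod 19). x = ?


M = 11*19 = 209
M1 = M/11 = 19, M2 = M/19 = 11
M1^(-1) mod 11 = 7, M2^(-1) mod 19 = 7
x = 9*19*7 + 6*11*7 = 1659
1659 mod 209 = 196
Check: 196 mod 11 = 9 ✓, 196 mod 19 = 6 ✓

x ≡ 196 (mod 209)


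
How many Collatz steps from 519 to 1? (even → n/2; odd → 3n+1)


519 → 1558 → 779 → 2338 → 1169 → 3508 → 1754 → 877 → 2632 → 1316 → 658 → 329 → 988 → 494 → 247 → 742 → 371 → 1114 → 557 → 1672 → 836 → 418 → 209 → 628 → 314 → 157 → 472 → 236 → 118 → 59 → 178 → 89 → 268 → 134 → 67 → 202 → 101 → 304 → 152 → 76 → 38 → 19 → 58 → 29 → 88 → 44 → 22 → 11 → 34 → 17 → 52 → 26 → 13 → 40 → 20 → 10 → 5 → 16 → 8 → 4 → 2 → 1
Total steps = 61

61 steps


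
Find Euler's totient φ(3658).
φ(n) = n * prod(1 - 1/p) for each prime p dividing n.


3658 = 2 × 31 × 59
Prime factors: 2, 31, 59
φ(3658) = 3658 × (1-1/2) × (1-1/31) × (1-1/59)
= 3658 × 1/2 × 30/31 × 58/59 = 1740

φ(3658) = 1740


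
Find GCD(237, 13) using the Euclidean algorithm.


237 = 18 * 13 + 3
13 = 4 * 3 + 1
3 = 3 * 1 + 0
GCD = 1


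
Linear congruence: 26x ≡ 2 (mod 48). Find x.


GCD(26, 48) = 2 divides 2
Divide: 13x ≡ 1 (mod 24)
x ≡ 13 (mod 24)


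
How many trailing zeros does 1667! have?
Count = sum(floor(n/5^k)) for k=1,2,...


floor(1667/5) = 333
floor(1667/25) = 66
floor(1667/125) = 13
floor(1667/625) = 2
Total = 414

414 trailing zeros


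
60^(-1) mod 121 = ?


Use the extended Euclidean algorithm on (121, 60); each row r = 121*s + 60*t:
r=121, s=1, t=0
r=60, s=0, t=1
q=2: r=1, s=1, t=-2   [121*(1) + 60*(-2) = 1]
q=60: r=0, s=-60, t=121   [121*(-60) + 60*(121) = 0]
GCD = 1 with t = -2, so 60*(-2) ≡ 1 (mod 121)
Inverse = -2 mod 121 = 119
Check: 60 * 119 = 7140 ≡ 1 (mod 121)

60^(-1) ≡ 119 (mod 121)


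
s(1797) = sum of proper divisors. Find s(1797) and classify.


Proper divisors: 1, 3, 599
Sum = 1 + 3 + 599 = 603
603 < 1797 → deficient

s(1797) = 603 (deficient)


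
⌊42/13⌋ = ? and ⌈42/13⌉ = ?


42/13 = 3.2308
floor = 3
ceil = 4

floor = 3, ceil = 4


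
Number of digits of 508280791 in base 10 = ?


508280791 has 9 digits in base 10
floor(log10(508280791)) + 1 = floor(8.7061) + 1 = 9

9 digits (base 10)


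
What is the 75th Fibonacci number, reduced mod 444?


F(k) mod 444 for k=1..75:
1, 1, 2, 3, 5, 8, 13, 21, 34, 55, 89, 144, 233, 377, 166, 99, 265, 364, 185, 105, 290, 395, 241, 192, 433, 181, 170, 351, 77, 428, 61, 45, 106, 151, 257, 408, 221, 185, 406, 147, 109, 256, 365, 177, 98, 275, 373, 204, 133, 337, 26, 363, 389, 308, 253, 117, 370, 43, 413, 12, 425, 437, 418, 411, 385, 352, 293, 201, 50, 251, 301, 108, 409, 73, 38
F(75) mod 444 = 38


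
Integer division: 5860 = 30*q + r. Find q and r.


5860 = 30 * 195 + 10
Check: 5850 + 10 = 5860

q = 195, r = 10


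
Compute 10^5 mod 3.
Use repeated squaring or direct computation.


10^1 mod 3 = 1
10^2 mod 3 = 1
10^3 mod 3 = 1
10^4 mod 3 = 1
10^5 mod 3 = 1


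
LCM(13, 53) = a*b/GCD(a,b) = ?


GCD(13, 53) = 1
LCM = 13*53/1 = 689/1 = 689

LCM = 689


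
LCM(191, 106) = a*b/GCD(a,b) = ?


GCD(191, 106) = 1
LCM = 191*106/1 = 20246/1 = 20246

LCM = 20246


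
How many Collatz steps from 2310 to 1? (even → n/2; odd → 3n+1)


2310 → 1155 → 3466 → 1733 → 5200 → 2600 → 1300 → 650 → 325 → 976 → 488 → 244 → 122 → 61 → 184 → 92 → 46 → 23 → 70 → 35 → 106 → 53 → 160 → 80 → 40 → 20 → 10 → 5 → 16 → 8 → 4 → 2 → 1
Total steps = 32

32 steps


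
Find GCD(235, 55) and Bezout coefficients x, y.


Tabular extended Euclidean (each row: r = 235*s + 55*t):
r=235, s=1, t=0
r=55, s=0, t=1
q=4: r=15, s=1, t=-4   [235*(1) + 55*(-4) = 15]
q=3: r=10, s=-3, t=13   [235*(-3) + 55*(13) = 10]
q=1: r=5, s=4, t=-17   [235*(4) + 55*(-17) = 5]
q=2: r=0, s=-11, t=47   [235*(-11) + 55*(47) = 0]
GCD = 5; from the row with r=5: x=4, y=-17
Check: 235*(4) + 55*(-17) = 940 - 935 = 5

GCD = 5, x = 4, y = -17


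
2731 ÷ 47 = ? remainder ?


2731 = 47 * 58 + 5
Check: 2726 + 5 = 2731

q = 58, r = 5


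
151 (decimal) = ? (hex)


151 (base 10) = 151 (decimal)
151 (decimal) = 97 (base 16)


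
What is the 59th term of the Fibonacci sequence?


Sequence: 1, 1, 2, 3, 5, 8, 13, 21, 34, 55, 89, 144, 233, 377, 610, 987, 1597, 2584, 4181, 6765, 10946, 17711, 28657, 46368, 75025, 121393, 196418, 317811, 514229, 832040, 1346269, 2178309, 3524578, 5702887, 9227465, 14930352, 24157817, 39088169, 63245986, 102334155, 165580141, 267914296, 433494437, 701408733, 1134903170, 1836311903, 2971215073, 4807526976, 7778742049, 12586269025, 20365011074, 32951280099, 53316291173, 86267571272, 139583862445, 225851433717, 365435296162, 591286729879, 956722026041
F(59) = 956722026041


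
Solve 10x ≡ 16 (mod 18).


GCD(10, 18) = 2 divides 16
Divide: 5x ≡ 8 (mod 9)
x ≡ 7 (mod 9)


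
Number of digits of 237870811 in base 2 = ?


237870811 in base 2 = 1110001011011001111011011011
Number of digits = 28

28 digits (base 2)


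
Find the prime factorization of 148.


148 / 2 = 74
74 / 2 = 37
37 / 37 = 1
148 = 2^2 × 37


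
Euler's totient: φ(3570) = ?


3570 = 2 × 3 × 5 × 7 × 17
Prime factors: 2, 3, 5, 7, 17
φ(3570) = 3570 × (1-1/2) × (1-1/3) × (1-1/5) × (1-1/7) × (1-1/17)
= 3570 × 1/2 × 2/3 × 4/5 × 6/7 × 16/17 = 768

φ(3570) = 768


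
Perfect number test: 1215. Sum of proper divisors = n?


Proper divisors of 1215: 1, 3, 5, 9, 15, 27, 45, 81, 135, 243, 405
Sum = 1 + 3 + 5 + 9 + 15 + 27 + 45 + 81 + 135 + 243 + 405 = 969

No, 1215 is not perfect (969 ≠ 1215)


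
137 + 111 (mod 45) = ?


137 + 111 = 248
248 mod 45 = 23


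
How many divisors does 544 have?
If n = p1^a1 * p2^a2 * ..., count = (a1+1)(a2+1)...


544 = 2^5 × 17^1
d(544) = (5+1) × (1+1) = 12

12 divisors


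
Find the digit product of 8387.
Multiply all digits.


8 × 3 × 8 × 7 = 1344


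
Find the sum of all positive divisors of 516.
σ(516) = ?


Divisors of 516: 1, 2, 3, 4, 6, 12, 43, 86, 129, 172, 258, 516
Sum = 1 + 2 + 3 + 4 + 6 + 12 + 43 + 86 + 129 + 172 + 258 + 516 = 1232

σ(516) = 1232


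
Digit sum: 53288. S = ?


5 + 3 + 2 + 8 + 8 = 26


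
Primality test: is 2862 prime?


2862 / 2 = 1431 (exact division)
2862 is NOT prime.

No, 2862 is not prime


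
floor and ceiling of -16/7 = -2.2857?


-16/7 = -2.2857
floor = -3
ceil = -2

floor = -3, ceil = -2


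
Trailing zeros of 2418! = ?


floor(2418/5) = 483
floor(2418/25) = 96
floor(2418/125) = 19
floor(2418/625) = 3
Total = 601

601 trailing zeros


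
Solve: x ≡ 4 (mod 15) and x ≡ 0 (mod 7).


M = 15*7 = 105
M1 = M/15 = 7, M2 = M/7 = 15
M1^(-1) mod 15 = 13, M2^(-1) mod 7 = 1
x = 4*7*13 + 0*15*1 = 364
364 mod 105 = 49
Check: 49 mod 15 = 4 ✓, 49 mod 7 = 0 ✓

x ≡ 49 (mod 105)


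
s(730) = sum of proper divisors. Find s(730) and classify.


Proper divisors: 1, 2, 5, 10, 73, 146, 365
Sum = 1 + 2 + 5 + 10 + 73 + 146 + 365 = 602
602 < 730 → deficient

s(730) = 602 (deficient)


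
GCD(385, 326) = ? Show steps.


385 = 1 * 326 + 59
326 = 5 * 59 + 31
59 = 1 * 31 + 28
31 = 1 * 28 + 3
28 = 9 * 3 + 1
3 = 3 * 1 + 0
GCD = 1


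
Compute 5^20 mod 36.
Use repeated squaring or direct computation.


5^1 mod 36 = 5
5^2 mod 36 = 25
5^3 mod 36 = 17
5^4 mod 36 = 13
5^5 mod 36 = 29
5^6 mod 36 = 1
5^7 mod 36 = 5
5^8 mod 36 = 25
5^9 mod 36 = 17
5^10 mod 36 = 13
5^11 mod 36 = 29
5^12 mod 36 = 1
5^13 mod 36 = 5
5^14 mod 36 = 25
5^15 mod 36 = 17
5^16 mod 36 = 13
5^17 mod 36 = 29
5^18 mod 36 = 1
5^19 mod 36 = 5
5^20 mod 36 = 25


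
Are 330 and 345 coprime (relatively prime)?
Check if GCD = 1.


Euclidean algorithm:
345 = 1 * 330 + 15
330 = 22 * 15 + 0
GCD(330, 345) = 15

No, not coprime (GCD = 15)


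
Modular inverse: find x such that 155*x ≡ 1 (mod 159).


Use the extended Euclidean algorithm on (159, 155); each row r = 159*s + 155*t:
r=159, s=1, t=0
r=155, s=0, t=1
q=1: r=4, s=1, t=-1   [159*(1) + 155*(-1) = 4]
q=38: r=3, s=-38, t=39   [159*(-38) + 155*(39) = 3]
q=1: r=1, s=39, t=-40   [159*(39) + 155*(-40) = 1]
q=3: r=0, s=-155, t=159   [159*(-155) + 155*(159) = 0]
GCD = 1 with t = -40, so 155*(-40) ≡ 1 (mod 159)
Inverse = -40 mod 159 = 119
Check: 155 * 119 = 18445 ≡ 1 (mod 159)

155^(-1) ≡ 119 (mod 159)


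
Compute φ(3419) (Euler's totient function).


3419 = 13 × 263
Prime factors: 13, 263
φ(3419) = 3419 × (1-1/13) × (1-1/263)
= 3419 × 12/13 × 262/263 = 3144

φ(3419) = 3144


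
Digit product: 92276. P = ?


9 × 2 × 2 × 7 × 6 = 1512


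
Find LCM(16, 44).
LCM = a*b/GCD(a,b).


GCD(16, 44) = 4
LCM = 16*44/4 = 704/4 = 176

LCM = 176


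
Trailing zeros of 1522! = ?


floor(1522/5) = 304
floor(1522/25) = 60
floor(1522/125) = 12
floor(1522/625) = 2
Total = 378

378 trailing zeros


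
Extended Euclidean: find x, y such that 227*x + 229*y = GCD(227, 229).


Tabular extended Euclidean (each row: r = 227*s + 229*t):
r=227, s=1, t=0
r=229, s=0, t=1
q=0: r=227, s=1, t=0   [227*(1) + 229*(0) = 227]
q=1: r=2, s=-1, t=1   [227*(-1) + 229*(1) = 2]
q=113: r=1, s=114, t=-113   [227*(114) + 229*(-113) = 1]
q=2: r=0, s=-229, t=227   [227*(-229) + 229*(227) = 0]
GCD = 1; from the row with r=1: x=114, y=-113
Check: 227*(114) + 229*(-113) = 25878 - 25877 = 1

GCD = 1, x = 114, y = -113


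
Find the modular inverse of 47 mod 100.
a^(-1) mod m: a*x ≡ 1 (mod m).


Use the extended Euclidean algorithm on (100, 47); each row r = 100*s + 47*t:
r=100, s=1, t=0
r=47, s=0, t=1
q=2: r=6, s=1, t=-2   [100*(1) + 47*(-2) = 6]
q=7: r=5, s=-7, t=15   [100*(-7) + 47*(15) = 5]
q=1: r=1, s=8, t=-17   [100*(8) + 47*(-17) = 1]
q=5: r=0, s=-47, t=100   [100*(-47) + 47*(100) = 0]
GCD = 1 with t = -17, so 47*(-17) ≡ 1 (mod 100)
Inverse = -17 mod 100 = 83
Check: 47 * 83 = 3901 ≡ 1 (mod 100)

47^(-1) ≡ 83 (mod 100)


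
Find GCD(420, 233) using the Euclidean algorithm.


420 = 1 * 233 + 187
233 = 1 * 187 + 46
187 = 4 * 46 + 3
46 = 15 * 3 + 1
3 = 3 * 1 + 0
GCD = 1


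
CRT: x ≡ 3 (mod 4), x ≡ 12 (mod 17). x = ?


M = 4*17 = 68
M1 = M/4 = 17, M2 = M/17 = 4
M1^(-1) mod 4 = 1, M2^(-1) mod 17 = 13
x = 3*17*1 + 12*4*13 = 675
675 mod 68 = 63
Check: 63 mod 4 = 3 ✓, 63 mod 17 = 12 ✓

x ≡ 63 (mod 68)


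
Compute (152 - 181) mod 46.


152 - 181 = -29
-29 mod 46 = 17


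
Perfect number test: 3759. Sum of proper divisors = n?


Proper divisors of 3759: 1, 3, 7, 21, 179, 537, 1253
Sum = 1 + 3 + 7 + 21 + 179 + 537 + 1253 = 2001

No, 3759 is not perfect (2001 ≠ 3759)


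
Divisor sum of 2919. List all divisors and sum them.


Divisors of 2919: 1, 3, 7, 21, 139, 417, 973, 2919
Sum = 1 + 3 + 7 + 21 + 139 + 417 + 973 + 2919 = 4480

σ(2919) = 4480


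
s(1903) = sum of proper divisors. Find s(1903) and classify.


Proper divisors: 1, 11, 173
Sum = 1 + 11 + 173 = 185
185 < 1903 → deficient

s(1903) = 185 (deficient)


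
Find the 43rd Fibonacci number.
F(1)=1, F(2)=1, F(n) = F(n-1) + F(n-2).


Sequence: 1, 1, 2, 3, 5, 8, 13, 21, 34, 55, 89, 144, 233, 377, 610, 987, 1597, 2584, 4181, 6765, 10946, 17711, 28657, 46368, 75025, 121393, 196418, 317811, 514229, 832040, 1346269, 2178309, 3524578, 5702887, 9227465, 14930352, 24157817, 39088169, 63245986, 102334155, 165580141, 267914296, 433494437
F(43) = 433494437


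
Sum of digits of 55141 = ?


5 + 5 + 1 + 4 + 1 = 16


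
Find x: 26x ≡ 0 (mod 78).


GCD(26, 78) = 26 divides 0
Divide: 1x ≡ 0 (mod 3)
x ≡ 0 (mod 3)


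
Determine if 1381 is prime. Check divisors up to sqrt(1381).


Check divisors up to sqrt(1381) = 37.1618
No divisors found.
1381 is prime.

Yes, 1381 is prime


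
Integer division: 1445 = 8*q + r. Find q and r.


1445 = 8 * 180 + 5
Check: 1440 + 5 = 1445

q = 180, r = 5
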